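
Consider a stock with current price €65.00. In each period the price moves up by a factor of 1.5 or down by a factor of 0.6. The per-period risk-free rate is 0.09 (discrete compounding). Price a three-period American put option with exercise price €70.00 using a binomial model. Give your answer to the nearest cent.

€16.00

Risk-neutral probability p = (1 + 0.09 − 0.6)/(1.5 − 0.6) = 0.4900/0.9000 = 0.5444
Terminal stock prices: S_uuu = 219.4, S_uud = 87.75, S_udd = 35.1, S_ddd = 14.04
Terminal payoffs (K − S): max(-149.4, 0) = 0, max(-17.75, 0) = 0, max(34.9, 0) = 34.9, max(55.96, 0) = 55.96
Node uu (S = 146.2): continuation = 1/1.09·[0.5444·0.0000 + 0.4556·0.0000] = 0.0000; exercise value = 0.0000 ≤ continuation, so V_uu = 0.0000
Node ud (S = 58.5): continuation = 1/1.09·[0.5444·0.0000 + 0.4556·34.9000] = 14.5861; exercise value = 11.5000 ≤ continuation, so V_ud = 14.5861
Node dd (S = 23.4): continuation = 1/1.09·[0.5444·34.9000 + 0.4556·55.9600] = 40.8202; exercise value = 46.6000 > continuation, so V_dd = 46.6000 (exercise)
Node u (S = 97.5): continuation = 1/1.09·[0.5444·0.0000 + 0.4556·14.5861] = 6.0961; exercise value = 0.0000 ≤ continuation, so V_u = 6.0961
Node d (S = 39): continuation = 1/1.09·[0.5444·14.5861 + 0.4556·46.6000] = 26.7617; exercise value = 31.0000 > continuation, so V_d = 31.0000 (exercise)
Node 0 (S = 65): continuation = 1/1.09·[0.5444·6.0961 + 0.4556·31.0000] = 16.0011; exercise value = 5.0000 ≤ continuation, so V_0 = 16.0011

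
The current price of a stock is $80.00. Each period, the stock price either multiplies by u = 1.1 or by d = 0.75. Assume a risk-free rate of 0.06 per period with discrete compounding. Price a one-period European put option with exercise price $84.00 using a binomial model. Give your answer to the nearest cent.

Risk-neutral probability p = (1 + 0.06 − 0.75)/(1.1 − 0.75) = 0.3100/0.3500 = 0.8857
Terminal stock prices: S_u = 88, S_d = 60
Terminal payoffs (K − S): max(-4, 0) = 0, max(24, 0) = 24
Node 0 (S = 80): V_0 = 1/1.06·[0.8857·0.0000 + 0.1143·24.0000] = 2.5876

$2.59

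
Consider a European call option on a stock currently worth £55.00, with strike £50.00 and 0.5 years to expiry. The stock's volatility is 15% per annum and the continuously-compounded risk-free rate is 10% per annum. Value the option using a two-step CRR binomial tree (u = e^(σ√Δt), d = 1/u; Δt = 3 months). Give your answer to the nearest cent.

£7.75

CRR parameters: u = e^(σ√Δt) = e^(0.15·√0.25) = 1.0779, d = 1/u = 0.9277
Per-period rate: rΔt = 0.1·0.25 = 0.025, so R = e^0.025 = 1.0253
Risk-neutral probability p = (e^0.025 − 0.9277)/(1.0779 − 0.9277) = 0.0976/0.1501 = 0.6499
Terminal stock prices: S_uu = 63.9, S_ud = 55, S_dd = 47.34
Terminal payoffs (S − K): max(13.9, 0) = 13.9, max(5, 0) = 5, max(-2.661, 0) = 0
Node u (S = 59.28): V_u = e^(−0.025)·[0.6499·13.9009 + 0.3501·5.0000] = 10.5181
Node d (S = 51.03): V_d = e^(−0.025)·[0.6499·5.0000 + 0.3501·0.0000] = 3.1691
Node 0 (S = 55): V_0 = e^(−0.025)·[0.6499·10.5181 + 0.3501·3.1691] = 7.7488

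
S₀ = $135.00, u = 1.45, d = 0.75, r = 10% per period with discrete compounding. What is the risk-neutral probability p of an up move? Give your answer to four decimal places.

Risk-neutral probability p = (1 + 0.1 − 0.75)/(1.45 − 0.75) = 0.3500/0.7000 = 0.5000

p = 0.5000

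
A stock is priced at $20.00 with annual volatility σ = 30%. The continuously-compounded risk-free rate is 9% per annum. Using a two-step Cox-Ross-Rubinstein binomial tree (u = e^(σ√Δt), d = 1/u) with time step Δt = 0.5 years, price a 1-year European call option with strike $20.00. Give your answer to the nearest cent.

$2.97

CRR parameters: u = e^(σ√Δt) = e^(0.3·√0.5) = 1.2363, d = 1/u = 0.8089
Per-period rate: rΔt = 0.09·0.5 = 0.045, so R = e^0.045 = 1.0460
Risk-neutral probability p = (e^0.045 − 0.8089)/(1.2363 − 0.8089) = 0.2372/0.4275 = 0.5548
Terminal stock prices: S_uu = 30.57, S_ud = 20, S_dd = 13.09
Terminal payoffs (S − K): max(10.57, 0) = 10.57, max(0, 0) = 0, max(-6.915, 0) = 0
Node u (S = 24.73): V_u = e^(−0.045)·[0.5548·10.5693 + 0.4452·0.0000] = 5.6063
Node d (S = 16.18): V_d = e^(−0.045)·[0.5548·0.0000 + 0.4452·0.0000] = 0.0000
Node 0 (S = 20): V_0 = e^(−0.045)·[0.5548·5.6063 + 0.4452·0.0000] = 2.9737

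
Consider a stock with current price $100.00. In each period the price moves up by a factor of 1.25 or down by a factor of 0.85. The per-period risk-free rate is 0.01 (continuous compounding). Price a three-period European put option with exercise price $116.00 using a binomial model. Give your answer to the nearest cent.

Risk-neutral probability p = (e^0.01 − 0.85)/(1.25 − 0.85) = 0.1601/0.4000 = 0.4001
Terminal stock prices: S_uuu = 195.3, S_uud = 132.8, S_udd = 90.31, S_ddd = 61.41
Terminal payoffs (K − S): max(-79.31, 0) = 0, max(-16.81, 0) = 0, max(25.69, 0) = 25.69, max(54.59, 0) = 54.59
Node uu (S = 156.2): V_uu = e^(−0.01)·[0.4001·0.0000 + 0.5999·0.0000] = 0.0000
Node ud (S = 106.2): V_ud = e^(−0.01)·[0.4001·0.0000 + 0.5999·25.6875] = 15.2560
Node dd (S = 72.25): V_dd = e^(−0.01)·[0.4001·25.6875 + 0.5999·54.5875] = 42.5958
Node u (S = 125): V_u = e^(−0.01)·[0.4001·0.0000 + 0.5999·15.2560] = 9.0606
Node d (S = 85): V_d = e^(−0.01)·[0.4001·15.2560 + 0.5999·42.5958] = 31.3414
Node 0 (S = 100): V_0 = e^(−0.01)·[0.4001·9.0606 + 0.5999·31.3414] = 22.2032

$22.20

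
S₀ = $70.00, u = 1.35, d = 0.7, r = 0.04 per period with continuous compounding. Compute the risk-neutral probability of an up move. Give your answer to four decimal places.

Risk-neutral probability p = (e^0.04 − 0.7)/(1.35 − 0.7) = 0.3408/0.6500 = 0.5243

p = 0.5243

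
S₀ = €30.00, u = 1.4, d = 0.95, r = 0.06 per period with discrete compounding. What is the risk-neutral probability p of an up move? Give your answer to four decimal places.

p = 0.2444

Risk-neutral probability p = (1 + 0.06 − 0.95)/(1.4 − 0.95) = 0.1100/0.4500 = 0.2444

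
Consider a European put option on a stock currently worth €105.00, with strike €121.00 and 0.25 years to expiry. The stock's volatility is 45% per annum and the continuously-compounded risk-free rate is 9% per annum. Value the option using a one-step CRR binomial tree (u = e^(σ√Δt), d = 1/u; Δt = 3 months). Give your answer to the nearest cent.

€18.38

CRR parameters: u = e^(σ√Δt) = e^(0.45·√0.25) = 1.2523, d = 1/u = 0.7985
Per-period rate: rΔt = 0.09·0.25 = 0.0225, so R = e^0.0225 = 1.0228
Risk-neutral probability p = (e^0.0225 − 0.7985)/(1.2523 − 0.7985) = 0.2242/0.4538 = 0.4941
Terminal stock prices: S_u = 131.5, S_d = 83.84
Terminal payoffs (K − S): max(-10.49, 0) = 0, max(37.16, 0) = 37.16
Node 0 (S = 105): V_0 = e^(−0.0225)·[0.4941·0.0000 + 0.5059·37.1558] = 18.3779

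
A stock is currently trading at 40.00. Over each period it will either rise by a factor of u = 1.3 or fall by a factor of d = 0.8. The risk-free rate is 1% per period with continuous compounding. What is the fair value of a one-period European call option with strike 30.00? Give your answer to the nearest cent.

Risk-neutral probability p = (e^0.01 − 0.8)/(1.3 − 0.8) = 0.2101/0.5000 = 0.4201
Terminal stock prices: S_u = 52, S_d = 32
Terminal payoffs (S − K): max(22, 0) = 22, max(2, 0) = 2
Node 0 (S = 40): V_0 = e^(−0.01)·[0.4201·22.0000 + 0.5799·2.0000] = 10.2985

10.30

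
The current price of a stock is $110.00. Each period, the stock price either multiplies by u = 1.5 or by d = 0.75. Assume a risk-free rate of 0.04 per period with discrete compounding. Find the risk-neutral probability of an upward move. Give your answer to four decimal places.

Risk-neutral probability p = (1 + 0.04 − 0.75)/(1.5 − 0.75) = 0.2900/0.7500 = 0.3867

p = 0.3867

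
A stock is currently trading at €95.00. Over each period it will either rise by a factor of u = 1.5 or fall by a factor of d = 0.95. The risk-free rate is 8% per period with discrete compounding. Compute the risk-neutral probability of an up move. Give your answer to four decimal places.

p = 0.2364

Risk-neutral probability p = (1 + 0.08 − 0.95)/(1.5 − 0.95) = 0.1300/0.5500 = 0.2364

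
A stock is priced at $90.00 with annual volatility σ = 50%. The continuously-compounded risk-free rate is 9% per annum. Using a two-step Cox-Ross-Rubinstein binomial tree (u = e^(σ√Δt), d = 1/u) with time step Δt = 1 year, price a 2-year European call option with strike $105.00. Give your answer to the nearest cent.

$25.54

CRR parameters: u = e^(σ√Δt) = e^(0.5·√1) = 1.6487, d = 1/u = 0.6065
Per-period rate: rΔt = 0.09·1 = 0.09, so R = e^0.09 = 1.0942
Risk-neutral probability p = (e^0.09 − 0.6065)/(1.6487 − 0.6065) = 0.4876/1.0422 = 0.4679
Terminal stock prices: S_uu = 244.6, S_ud = 90, S_dd = 33.11
Terminal payoffs (S − K): max(139.6, 0) = 139.6, max(-15, 0) = 0, max(-71.89, 0) = 0
Node u (S = 148.4): V_u = e^(−0.09)·[0.4679·139.6454 + 0.5321·0.0000] = 59.7166
Node d (S = 54.59): V_d = e^(−0.09)·[0.4679·0.0000 + 0.5321·0.0000] = 0.0000
Node 0 (S = 90): V_0 = e^(−0.09)·[0.4679·59.7166 + 0.5321·0.0000] = 25.5367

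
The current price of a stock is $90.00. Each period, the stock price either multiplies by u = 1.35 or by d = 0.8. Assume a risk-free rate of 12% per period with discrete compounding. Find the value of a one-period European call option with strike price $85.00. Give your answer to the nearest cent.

$18.96

Risk-neutral probability p = (1 + 0.12 − 0.8)/(1.35 − 0.8) = 0.3200/0.5500 = 0.5818
Terminal stock prices: S_u = 121.5, S_d = 72
Terminal payoffs (S − K): max(36.5, 0) = 36.5, max(-13, 0) = 0
Node 0 (S = 90): V_0 = 1/1.12·[0.5818·36.5000 + 0.4182·0.0000] = 18.9610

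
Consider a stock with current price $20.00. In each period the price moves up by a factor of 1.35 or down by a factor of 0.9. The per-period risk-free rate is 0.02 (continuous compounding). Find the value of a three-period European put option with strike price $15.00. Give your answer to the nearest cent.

$0.16

Risk-neutral probability p = (e^0.02 − 0.9)/(1.35 − 0.9) = 0.1202/0.4500 = 0.2671
Terminal stock prices: S_uuu = 49.21, S_uud = 32.81, S_udd = 21.87, S_ddd = 14.58
Terminal payoffs (K − S): max(-34.21, 0) = 0, max(-17.81, 0) = 0, max(-6.87, 0) = 0, max(0.42, 0) = 0.42
Node uu (S = 36.45): V_uu = e^(−0.02)·[0.2671·0.0000 + 0.7329·0.0000] = 0.0000
Node ud (S = 24.3): V_ud = e^(−0.02)·[0.2671·0.0000 + 0.7329·0.0000] = 0.0000
Node dd (S = 16.2): V_dd = e^(−0.02)·[0.2671·0.0000 + 0.7329·0.4200] = 0.3017
Node u (S = 27): V_u = e^(−0.02)·[0.2671·0.0000 + 0.7329·0.0000] = 0.0000
Node d (S = 18): V_d = e^(−0.02)·[0.2671·0.0000 + 0.7329·0.3017] = 0.2167
Node 0 (S = 20): V_0 = e^(−0.02)·[0.2671·0.0000 + 0.7329·0.2167] = 0.1557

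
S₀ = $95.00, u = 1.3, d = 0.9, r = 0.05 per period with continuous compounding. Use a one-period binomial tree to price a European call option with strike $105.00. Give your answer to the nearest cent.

$6.66

Risk-neutral probability p = (e^0.05 − 0.9)/(1.3 − 0.9) = 0.1513/0.4000 = 0.3782
Terminal stock prices: S_u = 123.5, S_d = 85.5
Terminal payoffs (S − K): max(18.5, 0) = 18.5, max(-19.5, 0) = 0
Node 0 (S = 95): V_0 = e^(−0.05)·[0.3782·18.5000 + 0.6218·0.0000] = 6.6551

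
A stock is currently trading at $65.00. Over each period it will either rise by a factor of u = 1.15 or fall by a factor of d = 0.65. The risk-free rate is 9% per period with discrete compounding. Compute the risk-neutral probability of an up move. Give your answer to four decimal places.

p = 0.8800

Risk-neutral probability p = (1 + 0.09 − 0.65)/(1.15 − 0.65) = 0.4400/0.5000 = 0.8800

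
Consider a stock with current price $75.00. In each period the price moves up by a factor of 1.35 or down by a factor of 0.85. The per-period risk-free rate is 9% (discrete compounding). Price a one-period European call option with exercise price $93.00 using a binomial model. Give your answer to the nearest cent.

Risk-neutral probability p = (1 + 0.09 − 0.85)/(1.35 − 0.85) = 0.2400/0.5000 = 0.4800
Terminal stock prices: S_u = 101.2, S_d = 63.75
Terminal payoffs (S − K): max(8.25, 0) = 8.25, max(-29.25, 0) = 0
Node 0 (S = 75): V_0 = 1/1.09·[0.4800·8.2500 + 0.5200·0.0000] = 3.6330

$3.63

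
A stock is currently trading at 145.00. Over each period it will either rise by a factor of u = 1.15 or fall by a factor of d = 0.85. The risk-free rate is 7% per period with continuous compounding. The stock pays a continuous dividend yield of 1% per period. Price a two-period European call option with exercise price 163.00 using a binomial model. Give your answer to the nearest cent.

Per-period risk-free factor R = e^0.07 = 1.0725; dividend-adjusted growth = e^(0.07−0.01) = 1.0618.
Risk-neutral probability p = (1.0618 − 0.85)/(1.15 − 0.85) = 0.2118/0.3000 = 0.7061
Terminal stock prices: S_uu = 191.8, S_ud = 141.7, S_dd = 104.8
Terminal payoffs (S − K): max(28.76, 0) = 28.76, max(-21.26, 0) = 0, max(-58.24, 0) = 0
Node u (S = 166.8): V_u = e^(−0.07)·[0.7061·28.7625 + 0.2939·0.0000] = 18.9368
Node d (S = 123.2): V_d = e^(−0.07)·[0.7061·0.0000 + 0.2939·0.0000] = 0.0000
Node 0 (S = 145): V_0 = e^(−0.07)·[0.7061·18.9368 + 0.2939·0.0000] = 12.4677

12.47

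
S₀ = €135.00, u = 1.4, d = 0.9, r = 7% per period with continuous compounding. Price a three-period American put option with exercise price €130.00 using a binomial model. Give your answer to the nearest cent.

Risk-neutral probability p = (e^0.07 − 0.9)/(1.4 − 0.9) = 0.1725/0.5000 = 0.3450
Terminal stock prices: S_uuu = 370.4, S_uud = 238.1, S_udd = 153.1, S_ddd = 98.42
Terminal payoffs (K − S): max(-240.4, 0) = 0, max(-108.1, 0) = 0, max(-23.09, 0) = 0, max(31.58, 0) = 31.58
Node uu (S = 264.6): continuation = e^(−0.07)·[0.3450·0.0000 + 0.6550·0.0000] = 0.0000; exercise value = 0.0000 ≤ continuation, so V_uu = 0.0000
Node ud (S = 170.1): continuation = e^(−0.07)·[0.3450·0.0000 + 0.6550·0.0000] = 0.0000; exercise value = 0.0000 ≤ continuation, so V_ud = 0.0000
Node dd (S = 109.4): continuation = e^(−0.07)·[0.3450·0.0000 + 0.6550·31.5850] = 19.2890; exercise value = 20.6500 > continuation, so V_dd = 20.6500 (exercise)
Node u (S = 189): continuation = e^(−0.07)·[0.3450·0.0000 + 0.6550·0.0000] = 0.0000; exercise value = 0.0000 ≤ continuation, so V_u = 0.0000
Node d (S = 121.5): continuation = e^(−0.07)·[0.3450·0.0000 + 0.6550·20.6500] = 12.6110; exercise value = 8.5000 ≤ continuation, so V_d = 12.6110
Node 0 (S = 135): continuation = e^(−0.07)·[0.3450·0.0000 + 0.6550·12.6110] = 7.7016; exercise value = 0.0000 ≤ continuation, so V_0 = 7.7016

€7.70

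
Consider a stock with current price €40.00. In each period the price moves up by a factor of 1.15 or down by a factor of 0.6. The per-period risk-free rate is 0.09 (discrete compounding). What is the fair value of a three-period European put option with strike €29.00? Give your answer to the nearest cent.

Risk-neutral probability p = (1 + 0.09 − 0.6)/(1.15 − 0.6) = 0.4900/0.5500 = 0.8909
Terminal stock prices: S_uuu = 60.83, S_uud = 31.74, S_udd = 16.56, S_ddd = 8.64
Terminal payoffs (K − S): max(-31.83, 0) = 0, max(-2.74, 0) = 0, max(12.44, 0) = 12.44, max(20.36, 0) = 20.36
Node uu (S = 52.9): V_uu = 1/1.09·[0.8909·0.0000 + 0.1091·0.0000] = 0.0000
Node ud (S = 27.6): V_ud = 1/1.09·[0.8909·0.0000 + 0.1091·12.4400] = 1.2450
Node dd (S = 14.4): V_dd = 1/1.09·[0.8909·12.4400 + 0.1091·20.3600] = 12.2055
Node u (S = 46): V_u = 1/1.09·[0.8909·0.0000 + 0.1091·1.2450] = 0.1246
Node d (S = 24): V_d = 1/1.09·[0.8909·1.2450 + 0.1091·12.2055] = 2.2392
Node 0 (S = 40): V_0 = 1/1.09·[0.8909·0.1246 + 0.1091·2.2392] = 0.3260

€0.33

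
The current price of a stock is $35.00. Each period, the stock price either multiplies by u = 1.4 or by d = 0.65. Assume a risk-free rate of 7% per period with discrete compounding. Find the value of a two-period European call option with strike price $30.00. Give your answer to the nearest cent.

$11.37

Risk-neutral probability p = (1 + 0.07 − 0.65)/(1.4 − 0.65) = 0.4200/0.7500 = 0.5600
Terminal stock prices: S_uu = 68.6, S_ud = 31.85, S_dd = 14.79
Terminal payoffs (S − K): max(38.6, 0) = 38.6, max(1.85, 0) = 1.85, max(-15.21, 0) = 0
Node u (S = 49): V_u = 1/1.07·[0.5600·38.6000 + 0.4400·1.8500] = 20.9626
Node d (S = 22.75): V_d = 1/1.07·[0.5600·1.8500 + 0.4400·0.0000] = 0.9682
Node 0 (S = 35): V_0 = 1/1.07·[0.5600·20.9626 + 0.4400·0.9682] = 11.3692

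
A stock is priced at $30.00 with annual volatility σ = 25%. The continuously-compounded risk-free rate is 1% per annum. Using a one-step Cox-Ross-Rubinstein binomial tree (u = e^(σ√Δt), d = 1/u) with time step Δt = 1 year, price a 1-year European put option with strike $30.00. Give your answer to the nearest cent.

CRR parameters: u = e^(σ√Δt) = e^(0.25·√1) = 1.2840, d = 1/u = 0.7788
Per-period rate: rΔt = 0.01·1 = 0.01, so R = e^0.01 = 1.0101
Risk-neutral probability p = (e^0.01 − 0.7788)/(1.2840 − 0.7788) = 0.2312/0.5052 = 0.4577
Terminal stock prices: S_u = 38.52, S_d = 23.36
Terminal payoffs (K − S): max(-8.521, 0) = 0, max(6.636, 0) = 6.636
Node 0 (S = 30): V_0 = e^(−0.01)·[0.4577·0.0000 + 0.5423·6.6360] = 3.5628

$3.56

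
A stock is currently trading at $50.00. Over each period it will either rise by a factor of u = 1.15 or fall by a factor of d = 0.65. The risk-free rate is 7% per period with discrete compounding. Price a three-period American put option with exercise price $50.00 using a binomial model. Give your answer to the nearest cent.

Risk-neutral probability p = (1 + 0.07 − 0.65)/(1.15 − 0.65) = 0.4200/0.5000 = 0.8400
Terminal stock prices: S_uuu = 76.04, S_uud = 42.98, S_udd = 24.29, S_ddd = 13.73
Terminal payoffs (K − S): max(-26.04, 0) = 0, max(7.019, 0) = 7.019, max(25.71, 0) = 25.71, max(36.27, 0) = 36.27
Node uu (S = 66.12): continuation = 1/1.07·[0.8400·0.0000 + 0.1600·7.0188] = 1.0495; exercise value = 0.0000 ≤ continuation, so V_uu = 1.0495
Node ud (S = 37.38): continuation = 1/1.07·[0.8400·7.0188 + 0.1600·25.7063] = 9.3540; exercise value = 12.6250 > continuation, so V_ud = 12.6250 (exercise)
Node dd (S = 21.13): continuation = 1/1.07·[0.8400·25.7063 + 0.1600·36.2687] = 25.6040; exercise value = 28.8750 > continuation, so V_dd = 28.8750 (exercise)
Node u (S = 57.5): continuation = 1/1.07·[0.8400·1.0495 + 0.1600·12.6250] = 2.7118; exercise value = 0.0000 ≤ continuation, so V_u = 2.7118
Node d (S = 32.5): continuation = 1/1.07·[0.8400·12.6250 + 0.1600·28.8750] = 14.2290; exercise value = 17.5000 > continuation, so V_d = 17.5000 (exercise)
Node 0 (S = 50): continuation = 1/1.07·[0.8400·2.7118 + 0.1600·17.5000] = 4.7457; exercise value = 0.0000 ≤ continuation, so V_0 = 4.7457

$4.75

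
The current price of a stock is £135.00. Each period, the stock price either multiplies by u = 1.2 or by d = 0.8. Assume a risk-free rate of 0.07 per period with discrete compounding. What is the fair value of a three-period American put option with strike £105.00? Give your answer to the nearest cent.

£1.87

Risk-neutral probability p = (1 + 0.07 − 0.8)/(1.2 − 0.8) = 0.2700/0.4000 = 0.6750
Terminal stock prices: S_uuu = 233.3, S_uud = 155.5, S_udd = 103.7, S_ddd = 69.12
Terminal payoffs (K − S): max(-128.3, 0) = 0, max(-50.52, 0) = 0, max(1.32, 0) = 1.32, max(35.88, 0) = 35.88
Node uu (S = 194.4): continuation = 1/1.07·[0.6750·0.0000 + 0.3250·0.0000] = 0.0000; exercise value = 0.0000 ≤ continuation, so V_uu = 0.0000
Node ud (S = 129.6): continuation = 1/1.07·[0.6750·0.0000 + 0.3250·1.3200] = 0.4009; exercise value = 0.0000 ≤ continuation, so V_ud = 0.4009
Node dd (S = 86.4): continuation = 1/1.07·[0.6750·1.3200 + 0.3250·35.8800] = 11.7308; exercise value = 18.6000 > continuation, so V_dd = 18.6000 (exercise)
Node u (S = 162): continuation = 1/1.07·[0.6750·0.0000 + 0.3250·0.4009] = 0.1218; exercise value = 0.0000 ≤ continuation, so V_u = 0.1218
Node d (S = 108): continuation = 1/1.07·[0.6750·0.4009 + 0.3250·18.6000] = 5.9025; exercise value = 0.0000 ≤ continuation, so V_d = 5.9025
Node 0 (S = 135): continuation = 1/1.07·[0.6750·0.1218 + 0.3250·5.9025] = 1.8696; exercise value = 0.0000 ≤ continuation, so V_0 = 1.8696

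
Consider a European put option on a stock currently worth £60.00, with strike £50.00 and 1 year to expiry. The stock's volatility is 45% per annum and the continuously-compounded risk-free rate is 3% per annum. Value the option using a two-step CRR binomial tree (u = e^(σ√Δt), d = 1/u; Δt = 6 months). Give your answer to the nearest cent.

£5.47

CRR parameters: u = e^(σ√Δt) = e^(0.45·√0.5) = 1.3746, d = 1/u = 0.7275
Per-period rate: rΔt = 0.03·0.5 = 0.015, so R = e^0.015 = 1.0151
Risk-neutral probability p = (e^0.015 − 0.7275)/(1.3746 − 0.7275) = 0.2877/0.6472 = 0.4445
Terminal stock prices: S_uu = 113.4, S_ud = 60, S_dd = 31.75
Terminal payoffs (K − S): max(-63.38, 0) = 0, max(-10, 0) = 0, max(18.25, 0) = 18.25
Node u (S = 82.48): V_u = e^(−0.015)·[0.4445·0.0000 + 0.5555·0.0000] = 0.0000
Node d (S = 43.65): V_d = e^(−0.015)·[0.4445·0.0000 + 0.5555·18.2482] = 9.9866
Node 0 (S = 60): V_0 = e^(−0.015)·[0.4445·0.0000 + 0.5555·9.9866] = 5.4653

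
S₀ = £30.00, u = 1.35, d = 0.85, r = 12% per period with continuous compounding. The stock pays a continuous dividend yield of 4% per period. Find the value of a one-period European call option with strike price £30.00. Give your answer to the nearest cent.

Per-period risk-free factor R = e^0.12 = 1.1275; dividend-adjusted growth = e^(0.12−0.04) = 1.0833.
Risk-neutral probability p = (1.0833 − 0.85)/(1.35 − 0.85) = 0.2333/0.5000 = 0.4666
Terminal stock prices: S_u = 40.5, S_d = 25.5
Terminal payoffs (S − K): max(10.5, 0) = 10.5, max(-4.5, 0) = 0
Node 0 (S = 30): V_0 = e^(−0.12)·[0.4666·10.5000 + 0.5334·0.0000] = 4.3450

£4.35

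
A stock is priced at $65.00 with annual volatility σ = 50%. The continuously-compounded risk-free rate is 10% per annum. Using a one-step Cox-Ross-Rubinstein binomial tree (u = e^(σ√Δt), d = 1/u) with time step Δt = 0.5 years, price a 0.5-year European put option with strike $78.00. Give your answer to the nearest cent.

CRR parameters: u = e^(σ√Δt) = e^(0.5·√0.5) = 1.4241, d = 1/u = 0.7022
Per-period rate: rΔt = 0.1·0.5 = 0.05, so R = e^0.05 = 1.0513
Risk-neutral probability p = (e^0.05 − 0.7022)/(1.4241 − 0.7022) = 0.3491/0.7219 = 0.4835
Terminal stock prices: S_u = 92.57, S_d = 45.64
Terminal payoffs (K − S): max(-14.57, 0) = 0, max(32.36, 0) = 32.36
Node 0 (S = 65): V_0 = e^(−0.05)·[0.4835·0.0000 + 0.5165·32.3577] = 15.8964

$15.90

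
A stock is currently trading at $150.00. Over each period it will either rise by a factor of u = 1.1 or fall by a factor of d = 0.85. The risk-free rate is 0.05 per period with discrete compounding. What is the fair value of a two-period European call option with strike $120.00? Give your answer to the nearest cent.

$41.58

Risk-neutral probability p = (1 + 0.05 − 0.85)/(1.1 − 0.85) = 0.2000/0.2500 = 0.8000
Terminal stock prices: S_uu = 181.5, S_ud = 140.2, S_dd = 108.4
Terminal payoffs (S − K): max(61.5, 0) = 61.5, max(20.25, 0) = 20.25, max(-11.63, 0) = 0
Node u (S = 165): V_u = 1/1.05·[0.8000·61.5000 + 0.2000·20.2500] = 50.7143
Node d (S = 127.5): V_d = 1/1.05·[0.8000·20.2500 + 0.2000·0.0000] = 15.4286
Node 0 (S = 150): V_0 = 1/1.05·[0.8000·50.7143 + 0.2000·15.4286] = 41.5782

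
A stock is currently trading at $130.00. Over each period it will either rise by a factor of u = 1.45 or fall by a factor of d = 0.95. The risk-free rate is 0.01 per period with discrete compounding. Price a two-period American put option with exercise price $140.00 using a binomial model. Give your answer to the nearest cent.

Risk-neutral probability p = (1 + 0.01 − 0.95)/(1.45 − 0.95) = 0.0600/0.5000 = 0.1200
Terminal stock prices: S_uu = 273.3, S_ud = 179.1, S_dd = 117.3
Terminal payoffs (K − S): max(-133.3, 0) = 0, max(-39.07, 0) = 0, max(22.67, 0) = 22.67
Node u (S = 188.5): continuation = 1/1.01·[0.1200·0.0000 + 0.8800·0.0000] = 0.0000; exercise value = 0.0000 ≤ continuation, so V_u = 0.0000
Node d (S = 123.5): continuation = 1/1.01·[0.1200·0.0000 + 0.8800·22.6750] = 19.7564; exercise value = 16.5000 ≤ continuation, so V_d = 19.7564
Node 0 (S = 130): continuation = 1/1.01·[0.1200·0.0000 + 0.8800·19.7564] = 17.2135; exercise value = 10.0000 ≤ continuation, so V_0 = 17.2135

$17.21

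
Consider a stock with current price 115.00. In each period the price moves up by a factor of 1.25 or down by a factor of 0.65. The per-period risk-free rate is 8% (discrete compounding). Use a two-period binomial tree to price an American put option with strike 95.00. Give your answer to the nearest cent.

5.58

Risk-neutral probability p = (1 + 0.08 − 0.65)/(1.25 − 0.65) = 0.4300/0.6000 = 0.7167
Terminal stock prices: S_uu = 179.7, S_ud = 93.44, S_dd = 48.59
Terminal payoffs (K − S): max(-84.69, 0) = 0, max(1.562, 0) = 1.562, max(46.41, 0) = 46.41
Node u (S = 143.8): continuation = 1/1.08·[0.7167·0.0000 + 0.2833·1.5625] = 0.4099; exercise value = 0.0000 ≤ continuation, so V_u = 0.4099
Node d (S = 74.75): continuation = 1/1.08·[0.7167·1.5625 + 0.2833·46.4125] = 13.2130; exercise value = 20.2500 > continuation, so V_d = 20.2500 (exercise)
Node 0 (S = 115): continuation = 1/1.08·[0.7167·0.4099 + 0.2833·20.2500] = 5.5845; exercise value = 0.0000 ≤ continuation, so V_0 = 5.5845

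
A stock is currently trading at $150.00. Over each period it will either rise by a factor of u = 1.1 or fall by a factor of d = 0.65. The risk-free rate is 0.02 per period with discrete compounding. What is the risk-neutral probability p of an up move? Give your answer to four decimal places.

Risk-neutral probability p = (1 + 0.02 − 0.65)/(1.1 − 0.65) = 0.3700/0.4500 = 0.8222

p = 0.8222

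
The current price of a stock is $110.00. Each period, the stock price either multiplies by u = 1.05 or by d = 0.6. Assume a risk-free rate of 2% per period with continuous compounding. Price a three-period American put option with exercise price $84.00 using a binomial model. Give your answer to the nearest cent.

Risk-neutral probability p = (e^0.02 − 0.6)/(1.05 − 0.6) = 0.4202/0.4500 = 0.9338
Terminal stock prices: S_uuu = 127.3, S_uud = 72.77, S_udd = 41.58, S_ddd = 23.76
Terminal payoffs (K − S): max(-43.34, 0) = 0, max(11.23, 0) = 11.23, max(42.42, 0) = 42.42, max(60.24, 0) = 60.24
Node uu (S = 121.3): continuation = e^(−0.02)·[0.9338·0.0000 + 0.0662·11.2350] = 0.7292; exercise value = 0.0000 ≤ continuation, so V_uu = 0.7292
Node ud (S = 69.3): continuation = e^(−0.02)·[0.9338·11.2350 + 0.0662·42.4200] = 13.0367; exercise value = 14.7000 > continuation, so V_ud = 14.7000 (exercise)
Node dd (S = 39.6): continuation = e^(−0.02)·[0.9338·42.4200 + 0.0662·60.2400] = 42.7367; exercise value = 44.4000 > continuation, so V_dd = 44.4000 (exercise)
Node u (S = 115.5): continuation = e^(−0.02)·[0.9338·0.7292 + 0.0662·14.7000] = 1.6216; exercise value = 0.0000 ≤ continuation, so V_u = 1.6216
Node d (S = 66): continuation = e^(−0.02)·[0.9338·14.7000 + 0.0662·44.4000] = 16.3367; exercise value = 18.0000 > continuation, so V_d = 18.0000 (exercise)
Node 0 (S = 110): continuation = e^(−0.02)·[0.9338·1.6216 + 0.0662·18.0000] = 2.6526; exercise value = 0.0000 ≤ continuation, so V_0 = 2.6526

$2.65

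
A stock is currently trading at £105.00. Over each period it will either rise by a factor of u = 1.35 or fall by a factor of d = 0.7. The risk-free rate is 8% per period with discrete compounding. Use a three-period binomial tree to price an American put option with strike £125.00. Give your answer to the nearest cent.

Risk-neutral probability p = (1 + 0.08 − 0.7)/(1.35 − 0.7) = 0.3800/0.6500 = 0.5846
Terminal stock prices: S_uuu = 258.3, S_uud = 134, S_udd = 69.46, S_ddd = 36.01
Terminal payoffs (K − S): max(-133.3, 0) = 0, max(-8.954, 0) = 0, max(55.54, 0) = 55.54, max(88.99, 0) = 88.99
Node uu (S = 191.4): continuation = 1/1.08·[0.5846·0.0000 + 0.4154·0.0000] = 0.0000; exercise value = 0.0000 ≤ continuation, so V_uu = 0.0000
Node ud (S = 99.22): continuation = 1/1.08·[0.5846·0.0000 + 0.4154·55.5425] = 21.3625; exercise value = 25.7750 > continuation, so V_ud = 25.7750 (exercise)
Node dd (S = 51.45): continuation = 1/1.08·[0.5846·55.5425 + 0.4154·88.9850] = 64.2907; exercise value = 73.5500 > continuation, so V_dd = 73.5500 (exercise)
Node u (S = 141.8): continuation = 1/1.08·[0.5846·0.0000 + 0.4154·25.7750] = 9.9135; exercise value = 0.0000 ≤ continuation, so V_u = 9.9135
Node d (S = 73.5): continuation = 1/1.08·[0.5846·25.7750 + 0.4154·73.5500] = 42.2407; exercise value = 51.5000 > continuation, so V_d = 51.5000 (exercise)
Node 0 (S = 105): continuation = 1/1.08·[0.5846·9.9135 + 0.4154·51.5000] = 25.1740; exercise value = 20.0000 ≤ continuation, so V_0 = 25.1740

£25.17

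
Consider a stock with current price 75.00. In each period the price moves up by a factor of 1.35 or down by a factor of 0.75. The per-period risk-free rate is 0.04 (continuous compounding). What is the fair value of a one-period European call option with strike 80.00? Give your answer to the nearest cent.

9.90

Risk-neutral probability p = (e^0.04 − 0.75)/(1.35 − 0.75) = 0.2908/0.6000 = 0.4847
Terminal stock prices: S_u = 101.2, S_d = 56.25
Terminal payoffs (S − K): max(21.25, 0) = 21.25, max(-23.75, 0) = 0
Node 0 (S = 75): V_0 = e^(−0.04)·[0.4847·21.2500 + 0.5153·0.0000] = 9.8957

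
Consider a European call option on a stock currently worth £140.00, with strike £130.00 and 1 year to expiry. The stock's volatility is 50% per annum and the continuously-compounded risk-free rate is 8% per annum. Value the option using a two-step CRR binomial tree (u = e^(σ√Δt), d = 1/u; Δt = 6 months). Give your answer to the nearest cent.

£35.86

CRR parameters: u = e^(σ√Δt) = e^(0.5·√0.5) = 1.4241, d = 1/u = 0.7022
Per-period rate: rΔt = 0.08·0.5 = 0.04, so R = e^0.04 = 1.0408
Risk-neutral probability p = (e^0.04 − 0.7022)/(1.4241 − 0.7022) = 0.3386/0.7219 = 0.4691
Terminal stock prices: S_uu = 283.9, S_ud = 140, S_dd = 69.03
Terminal payoffs (S − K): max(153.9, 0) = 153.9, max(10, 0) = 10, max(-60.97, 0) = 0
Node u (S = 199.4): V_u = e^(−0.04)·[0.4691·153.9361 + 0.5309·10.0000] = 74.4740
Node d (S = 98.31): V_d = e^(−0.04)·[0.4691·10.0000 + 0.5309·0.0000] = 4.5066
Node 0 (S = 140): V_0 = e^(−0.04)·[0.4691·74.4740 + 0.5309·4.5066] = 35.8614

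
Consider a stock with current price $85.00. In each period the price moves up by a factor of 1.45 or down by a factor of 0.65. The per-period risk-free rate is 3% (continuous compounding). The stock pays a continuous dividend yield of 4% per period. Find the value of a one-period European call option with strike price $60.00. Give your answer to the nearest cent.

Per-period risk-free factor R = e^0.03 = 1.0305; dividend-adjusted growth = e^(0.03−0.04) = 0.9900.
Risk-neutral probability p = (0.9900 − 0.65)/(1.45 − 0.65) = 0.3400/0.8000 = 0.4251
Terminal stock prices: S_u = 123.2, S_d = 55.25
Terminal payoffs (S − K): max(63.25, 0) = 63.25, max(-4.75, 0) = 0
Node 0 (S = 85): V_0 = e^(−0.03)·[0.4251·63.2500 + 0.5749·0.0000] = 26.0906

$26.09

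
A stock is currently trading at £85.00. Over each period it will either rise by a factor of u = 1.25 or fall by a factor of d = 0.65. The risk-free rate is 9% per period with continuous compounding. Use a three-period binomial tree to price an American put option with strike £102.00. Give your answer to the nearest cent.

Risk-neutral probability p = (e^0.09 − 0.65)/(1.25 − 0.65) = 0.4442/0.6000 = 0.7403
Terminal stock prices: S_uuu = 166, S_uud = 86.33, S_udd = 44.89, S_ddd = 23.34
Terminal payoffs (K − S): max(-64.02, 0) = 0, max(15.67, 0) = 15.67, max(57.11, 0) = 57.11, max(78.66, 0) = 78.66
Node uu (S = 132.8): continuation = e^(−0.09)·[0.7403·0.0000 + 0.2597·15.6719] = 3.7198; exercise value = 0.0000 ≤ continuation, so V_uu = 3.7198
Node ud (S = 69.06): continuation = e^(−0.09)·[0.7403·15.6719 + 0.2597·57.1094] = 24.1585; exercise value = 32.9375 > continuation, so V_ud = 32.9375 (exercise)
Node dd (S = 35.91): continuation = e^(−0.09)·[0.7403·57.1094 + 0.2597·78.6569] = 57.3085; exercise value = 66.0875 > continuation, so V_dd = 66.0875 (exercise)
Node u (S = 106.2): continuation = e^(−0.09)·[0.7403·3.7198 + 0.2597·32.9375] = 10.3347; exercise value = 0.0000 ≤ continuation, so V_u = 10.3347
Node d (S = 55.25): continuation = e^(−0.09)·[0.7403·32.9375 + 0.2597·66.0875] = 37.9710; exercise value = 46.7500 > continuation, so V_d = 46.7500 (exercise)
Node 0 (S = 85): continuation = e^(−0.09)·[0.7403·10.3347 + 0.2597·46.7500] = 18.0886; exercise value = 17.0000 ≤ continuation, so V_0 = 18.0886

£18.09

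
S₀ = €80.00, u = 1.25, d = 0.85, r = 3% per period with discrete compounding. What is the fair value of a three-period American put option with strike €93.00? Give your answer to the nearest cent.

€15.93

Risk-neutral probability p = (1 + 0.03 − 0.85)/(1.25 − 0.85) = 0.1800/0.4000 = 0.4500
Terminal stock prices: S_uuu = 156.2, S_uud = 106.2, S_udd = 72.25, S_ddd = 49.13
Terminal payoffs (K − S): max(-63.25, 0) = 0, max(-13.25, 0) = 0, max(20.75, 0) = 20.75, max(43.87, 0) = 43.87
Node uu (S = 125): continuation = 1/1.03·[0.4500·0.0000 + 0.5500·0.0000] = 0.0000; exercise value = 0.0000 ≤ continuation, so V_uu = 0.0000
Node ud (S = 85): continuation = 1/1.03·[0.4500·0.0000 + 0.5500·20.7500] = 11.0801; exercise value = 8.0000 ≤ continuation, so V_ud = 11.0801
Node dd (S = 57.8): continuation = 1/1.03·[0.4500·20.7500 + 0.5500·43.8700] = 32.4913; exercise value = 35.2000 > continuation, so V_dd = 35.2000 (exercise)
Node u (S = 100): continuation = 1/1.03·[0.4500·0.0000 + 0.5500·11.0801] = 5.9166; exercise value = 0.0000 ≤ continuation, so V_u = 5.9166
Node d (S = 68): continuation = 1/1.03·[0.4500·11.0801 + 0.5500·35.2000] = 23.6369; exercise value = 25.0000 > continuation, so V_d = 25.0000 (exercise)
Node 0 (S = 80): continuation = 1/1.03·[0.4500·5.9166 + 0.5500·25.0000] = 15.9344; exercise value = 13.0000 ≤ continuation, so V_0 = 15.9344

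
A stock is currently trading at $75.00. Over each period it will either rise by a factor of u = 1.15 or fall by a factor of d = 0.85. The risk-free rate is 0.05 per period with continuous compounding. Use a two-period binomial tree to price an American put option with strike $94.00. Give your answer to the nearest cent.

$19.00

Risk-neutral probability p = (e^0.05 − 0.85)/(1.15 − 0.85) = 0.2013/0.3000 = 0.6709
Terminal stock prices: S_uu = 99.19, S_ud = 73.31, S_dd = 54.19
Terminal payoffs (K − S): max(-5.187, 0) = 0, max(20.69, 0) = 20.69, max(39.81, 0) = 39.81
Node u (S = 86.25): continuation = e^(−0.05)·[0.6709·0.0000 + 0.3291·20.6875] = 6.4761; exercise value = 7.7500 > continuation, so V_u = 7.7500 (exercise)
Node d (S = 63.75): continuation = e^(−0.05)·[0.6709·20.6875 + 0.3291·39.8125] = 25.6656; exercise value = 30.2500 > continuation, so V_d = 30.2500 (exercise)
Node 0 (S = 75): continuation = e^(−0.05)·[0.6709·7.7500 + 0.3291·30.2500] = 14.4156; exercise value = 19.0000 > continuation, so V_0 = 19.0000 (exercise)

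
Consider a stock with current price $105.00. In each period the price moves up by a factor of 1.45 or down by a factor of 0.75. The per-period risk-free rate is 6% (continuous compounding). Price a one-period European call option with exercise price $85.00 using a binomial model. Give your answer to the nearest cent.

$28.21

Risk-neutral probability p = (e^0.06 − 0.75)/(1.45 − 0.75) = 0.3118/0.7000 = 0.4455
Terminal stock prices: S_u = 152.2, S_d = 78.75
Terminal payoffs (S − K): max(67.25, 0) = 67.25, max(-6.25, 0) = 0
Node 0 (S = 105): V_0 = e^(−0.06)·[0.4455·67.2500 + 0.5545·0.0000] = 28.2139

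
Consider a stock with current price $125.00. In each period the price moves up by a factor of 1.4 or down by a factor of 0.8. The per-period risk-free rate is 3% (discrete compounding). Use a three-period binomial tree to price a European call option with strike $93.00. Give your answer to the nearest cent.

$46.12

Risk-neutral probability p = (1 + 0.03 − 0.8)/(1.4 − 0.8) = 0.2300/0.6000 = 0.3833
Terminal stock prices: S_uuu = 343, S_uud = 196, S_udd = 112, S_ddd = 64
Terminal payoffs (S − K): max(250, 0) = 250, max(103, 0) = 103, max(19, 0) = 19, max(-29, 0) = 0
Node uu (S = 245): V_uu = 1/1.03·[0.3833·250.0000 + 0.6167·103.0000] = 154.7087
Node ud (S = 140): V_ud = 1/1.03·[0.3833·103.0000 + 0.6167·19.0000] = 49.7087
Node dd (S = 80): V_dd = 1/1.03·[0.3833·19.0000 + 0.6167·0.0000] = 7.0712
Node u (S = 175): V_u = 1/1.03·[0.3833·154.7087 + 0.6167·49.7087] = 87.3386
Node d (S = 100): V_d = 1/1.03·[0.3833·49.7087 + 0.6167·7.0712] = 22.7336
Node 0 (S = 125): V_0 = 1/1.03·[0.3833·87.3386 + 0.6167·22.7336] = 46.1154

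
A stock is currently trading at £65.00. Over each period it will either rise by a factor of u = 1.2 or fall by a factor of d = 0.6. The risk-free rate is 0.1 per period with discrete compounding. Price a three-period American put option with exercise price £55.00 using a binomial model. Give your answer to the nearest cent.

£3.37

Risk-neutral probability p = (1 + 0.1 − 0.6)/(1.2 − 0.6) = 0.5000/0.6000 = 0.8333
Terminal stock prices: S_uuu = 112.3, S_uud = 56.16, S_udd = 28.08, S_ddd = 14.04
Terminal payoffs (K − S): max(-57.32, 0) = 0, max(-1.16, 0) = 0, max(26.92, 0) = 26.92, max(40.96, 0) = 40.96
Node uu (S = 93.6): continuation = 1/1.1·[0.8333·0.0000 + 0.1667·0.0000] = 0.0000; exercise value = 0.0000 ≤ continuation, so V_uu = 0.0000
Node ud (S = 46.8): continuation = 1/1.1·[0.8333·0.0000 + 0.1667·26.9200] = 4.0788; exercise value = 8.2000 > continuation, so V_ud = 8.2000 (exercise)
Node dd (S = 23.4): continuation = 1/1.1·[0.8333·26.9200 + 0.1667·40.9600] = 26.6000; exercise value = 31.6000 > continuation, so V_dd = 31.6000 (exercise)
Node u (S = 78): continuation = 1/1.1·[0.8333·0.0000 + 0.1667·8.2000] = 1.2424; exercise value = 0.0000 ≤ continuation, so V_u = 1.2424
Node d (S = 39): continuation = 1/1.1·[0.8333·8.2000 + 0.1667·31.6000] = 11.0000; exercise value = 16.0000 > continuation, so V_d = 16.0000 (exercise)
Node 0 (S = 65): continuation = 1/1.1·[0.8333·1.2424 + 0.1667·16.0000] = 3.3655; exercise value = 0.0000 ≤ continuation, so V_0 = 3.3655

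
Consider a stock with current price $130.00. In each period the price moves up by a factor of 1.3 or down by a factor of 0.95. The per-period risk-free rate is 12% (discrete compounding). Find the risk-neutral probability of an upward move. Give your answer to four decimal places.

p = 0.4857

Risk-neutral probability p = (1 + 0.12 − 0.95)/(1.3 − 0.95) = 0.1700/0.3500 = 0.4857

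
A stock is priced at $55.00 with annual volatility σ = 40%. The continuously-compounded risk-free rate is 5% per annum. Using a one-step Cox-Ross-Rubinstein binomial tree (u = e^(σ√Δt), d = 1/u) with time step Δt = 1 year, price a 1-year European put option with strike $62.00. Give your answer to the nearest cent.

$12.82

CRR parameters: u = e^(σ√Δt) = e^(0.4·√1) = 1.4918, d = 1/u = 0.6703
Per-period rate: rΔt = 0.05·1 = 0.05, so R = e^0.05 = 1.0513
Risk-neutral probability p = (e^0.05 − 0.6703)/(1.4918 − 0.6703) = 0.3810/0.8215 = 0.4637
Terminal stock prices: S_u = 82.05, S_d = 36.87
Terminal payoffs (K − S): max(-20.05, 0) = 0, max(25.13, 0) = 25.13
Node 0 (S = 55): V_0 = e^(−0.05)·[0.4637·0.0000 + 0.5363·25.1324] = 12.8206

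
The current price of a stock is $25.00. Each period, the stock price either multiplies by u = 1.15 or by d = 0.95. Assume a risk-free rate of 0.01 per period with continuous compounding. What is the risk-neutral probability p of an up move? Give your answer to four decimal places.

Risk-neutral probability p = (e^0.01 − 0.95)/(1.15 − 0.95) = 0.0601/0.2000 = 0.3003

p = 0.3003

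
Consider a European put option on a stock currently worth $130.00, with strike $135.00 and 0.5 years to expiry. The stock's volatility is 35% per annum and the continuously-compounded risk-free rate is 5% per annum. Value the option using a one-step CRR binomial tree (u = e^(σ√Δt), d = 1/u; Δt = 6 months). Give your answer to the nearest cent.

CRR parameters: u = e^(σ√Δt) = e^(0.35·√0.5) = 1.2808, d = 1/u = 0.7808
Per-period rate: rΔt = 0.05·0.5 = 0.025, so R = e^0.025 = 1.0253
Risk-neutral probability p = (e^0.025 − 0.7808)/(1.2808 − 0.7808) = 0.2446/0.5000 = 0.4891
Terminal stock prices: S_u = 166.5, S_d = 101.5
Terminal payoffs (K − S): max(-31.5, 0) = 0, max(33.5, 0) = 33.5
Node 0 (S = 130): V_0 = e^(−0.025)·[0.4891·0.0000 + 0.5109·33.5012] = 16.6942

$16.69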